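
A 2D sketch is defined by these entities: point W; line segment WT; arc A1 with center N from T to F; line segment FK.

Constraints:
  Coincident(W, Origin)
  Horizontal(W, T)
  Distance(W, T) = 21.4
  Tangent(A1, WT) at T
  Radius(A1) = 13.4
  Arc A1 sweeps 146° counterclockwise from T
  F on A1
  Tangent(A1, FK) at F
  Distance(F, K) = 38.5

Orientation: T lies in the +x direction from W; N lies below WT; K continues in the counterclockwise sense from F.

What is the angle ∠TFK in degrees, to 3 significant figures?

107°

On A1, T sits at bearing 90° from N; a 146° counterclockwise sweep puts F at bearing 236°, so F = N + 13.4·(cos 236°, sin 236°) = (13.9, -24.5). Since A1 is tangent to FK there, NF ⟂ FK, so FK runs along (−sin 236°, cos 236°); with |FK| = 38.5, K = (45.8, -46.0). Then cos ∠TFK = FT·FK / (|FT||FK|), giving 107°.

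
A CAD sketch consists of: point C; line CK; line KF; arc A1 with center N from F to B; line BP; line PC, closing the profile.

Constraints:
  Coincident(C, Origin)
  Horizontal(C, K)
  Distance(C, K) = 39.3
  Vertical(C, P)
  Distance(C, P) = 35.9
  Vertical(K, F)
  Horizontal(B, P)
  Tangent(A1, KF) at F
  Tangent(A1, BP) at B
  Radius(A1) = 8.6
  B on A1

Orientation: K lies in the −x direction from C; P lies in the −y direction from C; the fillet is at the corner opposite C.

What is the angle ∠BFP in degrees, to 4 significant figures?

32.66°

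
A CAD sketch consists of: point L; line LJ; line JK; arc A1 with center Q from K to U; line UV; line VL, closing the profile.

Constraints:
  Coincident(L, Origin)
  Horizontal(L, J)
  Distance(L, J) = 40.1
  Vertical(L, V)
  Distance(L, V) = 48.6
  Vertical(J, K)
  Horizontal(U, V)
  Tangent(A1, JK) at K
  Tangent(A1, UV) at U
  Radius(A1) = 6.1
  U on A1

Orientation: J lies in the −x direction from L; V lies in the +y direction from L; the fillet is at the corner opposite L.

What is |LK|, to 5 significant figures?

58.432

L is at the origin; LJ is horizontal with |LJ| = 40.1 and J on the −x side, so J = (-40.100, 0.0000). L and V share the same x with |LV| = 48.6 and V on the +y side, so V = (0.0000, 48.600). The virtual corner opposite L is at (-40.100, 48.600). Tangency of A1 to JK means the radius QK is perpendicular to JK and the tangent condition forces QU to be normal to UV, with radius 6.1, so the center Q sits 6.1 in from both sides at Q = (-34.000, 42.500). That places the tangent points at K = (-40.100, 42.500) on JK and U = (-34.000, 48.600) on UV. Then |LK| = |K − L| = 58.432.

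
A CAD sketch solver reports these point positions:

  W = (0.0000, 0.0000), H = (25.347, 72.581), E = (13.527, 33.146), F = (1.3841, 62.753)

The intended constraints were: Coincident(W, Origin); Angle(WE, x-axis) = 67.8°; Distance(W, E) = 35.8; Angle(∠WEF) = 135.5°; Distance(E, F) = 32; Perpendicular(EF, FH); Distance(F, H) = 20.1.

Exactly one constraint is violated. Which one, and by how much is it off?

Distance(F, H) = 20.1 — off by 5.80.

W = (0.00, 0.00) ✓; WE at 67.80° ✓; |WE| = 35.80 ✓; ∠WEF = 135.5° ✓; |EF| = 32.00 ✓; ∠(EF, FH) = 90.00° ✓; |FH| = 25.90 ✗.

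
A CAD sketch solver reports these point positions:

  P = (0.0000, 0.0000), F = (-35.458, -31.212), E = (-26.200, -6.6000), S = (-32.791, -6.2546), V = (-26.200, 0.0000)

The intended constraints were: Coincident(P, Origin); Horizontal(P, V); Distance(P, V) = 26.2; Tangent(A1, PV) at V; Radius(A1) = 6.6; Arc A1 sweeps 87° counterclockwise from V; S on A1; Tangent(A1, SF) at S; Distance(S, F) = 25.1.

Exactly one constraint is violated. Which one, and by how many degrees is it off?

Tangent(A1, SF) at S — off by 3.10°.

P = (0.00, 0.00) ✓; P.y = 0.00, V.y = 0.00 ✓; |PV| = 26.20 ✓; ∠(EV, VP) = 90.00° ✓; |EV| = 6.600 ✓; bearing(E→S) − bearing(E→V) = 87.00° ✓; |ES| = 6.600 ✓; ∠(ES, SF) = 93.10° ✗; |SF| = 25.10 ✓.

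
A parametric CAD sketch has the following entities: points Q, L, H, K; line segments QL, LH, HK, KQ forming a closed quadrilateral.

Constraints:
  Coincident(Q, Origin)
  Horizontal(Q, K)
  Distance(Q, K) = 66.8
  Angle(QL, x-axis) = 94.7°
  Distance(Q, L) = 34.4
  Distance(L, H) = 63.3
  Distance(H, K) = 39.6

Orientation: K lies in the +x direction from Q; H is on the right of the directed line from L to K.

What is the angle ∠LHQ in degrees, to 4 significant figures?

26.42°

Checks: Q.y = 0.00, K.y = 0.00 ✓; |LH| = 63.30 ✓; |HK| = 39.60 ✓.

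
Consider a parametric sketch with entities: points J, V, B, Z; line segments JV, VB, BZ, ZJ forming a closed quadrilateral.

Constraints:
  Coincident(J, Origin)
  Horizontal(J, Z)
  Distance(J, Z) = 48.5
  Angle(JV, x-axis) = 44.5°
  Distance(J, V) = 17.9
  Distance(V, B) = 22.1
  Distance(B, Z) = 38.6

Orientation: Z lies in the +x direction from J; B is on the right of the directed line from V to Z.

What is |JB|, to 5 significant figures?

14.592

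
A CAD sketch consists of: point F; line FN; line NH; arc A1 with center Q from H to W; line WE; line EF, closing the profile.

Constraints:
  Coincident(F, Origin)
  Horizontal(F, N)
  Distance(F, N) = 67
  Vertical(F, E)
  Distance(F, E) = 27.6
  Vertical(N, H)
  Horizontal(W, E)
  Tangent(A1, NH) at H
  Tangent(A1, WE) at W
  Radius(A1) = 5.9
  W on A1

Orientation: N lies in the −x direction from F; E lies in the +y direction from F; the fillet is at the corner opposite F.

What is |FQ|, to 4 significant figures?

64.84

F is at the origin; F and N share the same y with |FN| = 67.0 and N on the −x side, so N = (-67.00, 0.000). F and E share the same x with |FE| = 27.6 and E on the +y side, so E = (0.000, 27.60). The virtual corner opposite F is at (-67.00, 27.60). The tangent condition forces QH to be normal to NH and the tangent condition forces QW to be normal to WE, with radius 5.9, so the center Q sits 5.9 in from both sides at Q = (-61.10, 21.70). Then |FQ| = |Q − F| = 64.84.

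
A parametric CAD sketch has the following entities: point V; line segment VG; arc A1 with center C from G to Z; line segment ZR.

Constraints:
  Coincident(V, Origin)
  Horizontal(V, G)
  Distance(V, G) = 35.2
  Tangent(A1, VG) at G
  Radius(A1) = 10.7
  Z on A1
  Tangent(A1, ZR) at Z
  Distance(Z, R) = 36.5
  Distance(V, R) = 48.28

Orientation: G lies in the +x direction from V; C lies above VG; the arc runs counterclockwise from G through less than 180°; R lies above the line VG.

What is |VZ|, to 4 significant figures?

46.64

V is at the origin; VG is horizontal with |VG| = 35.2 and G on the +x side, so G = (35.20, 0.000). Tangency of A1 to VG means the radius CG is perpendicular to VG, so C = G + (0, 10.7) = (35.20, 10.70). Since CZ ⟂ ZR (tangency), |CR| = √(10.7² + 36.5²) = 38.04 regardless of where Z sits on A1. So R lies on both circle(V, 48.28) and circle(C, 38.04); the above-VG intersection is R = (18.19, 44.72). Z is the foot of the tangent from R: Z = (43.04, 17.98).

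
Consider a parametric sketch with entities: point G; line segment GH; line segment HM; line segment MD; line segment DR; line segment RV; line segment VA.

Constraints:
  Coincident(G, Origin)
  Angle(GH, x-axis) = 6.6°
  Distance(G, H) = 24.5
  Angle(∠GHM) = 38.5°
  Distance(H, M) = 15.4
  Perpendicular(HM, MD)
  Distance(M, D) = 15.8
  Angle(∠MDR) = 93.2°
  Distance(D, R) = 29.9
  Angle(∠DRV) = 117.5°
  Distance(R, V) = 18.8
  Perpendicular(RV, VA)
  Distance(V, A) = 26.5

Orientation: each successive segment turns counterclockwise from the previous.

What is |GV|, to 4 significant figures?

45.42

G is at the origin; GH runs at 6.6° with length 24.5, so H = (24.34, 2.816). ∠GHM = 38.5° gives HM at 148.1° from the x-axis; with |HM| = 15.4, M = (11.26, 10.95). The perpendicularity gives MD at right angles to HM, so MD runs at -121.9°; with |MD| = 15.8, D = (2.914, -2.460). ∠MDR = 93.2° gives DR at -35.10° from the x-axis; with |DR| = 29.9, R = (27.38, -19.65). ∠DRV = 117.5° gives RV at 27.40° from the x-axis; with |RV| = 18.8, V = (44.07, -11.00). Then |GV| = |V − G| = 45.42.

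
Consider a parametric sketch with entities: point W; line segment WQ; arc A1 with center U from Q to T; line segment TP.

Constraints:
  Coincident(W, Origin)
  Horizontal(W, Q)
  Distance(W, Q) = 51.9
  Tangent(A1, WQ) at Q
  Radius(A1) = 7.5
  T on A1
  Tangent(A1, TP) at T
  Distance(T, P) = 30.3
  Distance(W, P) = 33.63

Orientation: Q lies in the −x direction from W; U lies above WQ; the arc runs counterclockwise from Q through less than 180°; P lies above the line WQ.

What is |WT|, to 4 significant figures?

46.80

Checks: ∠(UQ, QW) = 90.00° ✓; |UT| = 7.500 ✓; ∠(UT, TP) = 90.00° ✓; |TP| = 30.30 ✓; |WP| = 33.63 ✓.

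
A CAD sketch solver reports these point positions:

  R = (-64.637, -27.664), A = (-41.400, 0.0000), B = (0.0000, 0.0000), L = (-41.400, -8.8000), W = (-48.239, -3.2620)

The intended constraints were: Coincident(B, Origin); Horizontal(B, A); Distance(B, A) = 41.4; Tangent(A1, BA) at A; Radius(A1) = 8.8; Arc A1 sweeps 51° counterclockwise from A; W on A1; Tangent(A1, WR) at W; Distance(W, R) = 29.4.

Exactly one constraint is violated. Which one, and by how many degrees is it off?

Tangent(A1, WR) at W — off by 5.10°.

B = (0.00, 0.00) ✓; B.y = 0.00, A.y = 0.00 ✓; |BA| = 41.40 ✓; ∠(LA, AB) = 90.00° ✓; |LA| = 8.800 ✓; bearing(L→W) − bearing(L→A) = 51.00° ✓; |LW| = 8.800 ✓; ∠(LW, WR) = 84.90° ✗; |WR| = 29.40 ✓.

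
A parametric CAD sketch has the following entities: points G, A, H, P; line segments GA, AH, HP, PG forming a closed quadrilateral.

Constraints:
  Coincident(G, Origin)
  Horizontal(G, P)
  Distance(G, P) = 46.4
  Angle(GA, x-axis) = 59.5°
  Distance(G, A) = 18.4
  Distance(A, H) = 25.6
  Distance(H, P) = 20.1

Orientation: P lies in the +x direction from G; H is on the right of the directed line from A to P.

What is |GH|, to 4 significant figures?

26.72

Checks: G.y = 0.00, P.y = 0.00 ✓; |AH| = 25.60 ✓; |HP| = 20.10 ✓.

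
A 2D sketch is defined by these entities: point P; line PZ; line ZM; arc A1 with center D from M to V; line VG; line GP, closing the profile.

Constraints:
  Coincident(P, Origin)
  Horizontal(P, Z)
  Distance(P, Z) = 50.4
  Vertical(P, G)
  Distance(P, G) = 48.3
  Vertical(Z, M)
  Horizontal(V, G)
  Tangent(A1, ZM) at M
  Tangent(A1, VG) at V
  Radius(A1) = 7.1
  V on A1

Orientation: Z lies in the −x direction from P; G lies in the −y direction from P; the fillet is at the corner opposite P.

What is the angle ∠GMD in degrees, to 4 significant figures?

8.019°

P is at the origin; P and Z share the same y with |PZ| = 50.4 and Z on the −x side, so Z = (-50.40, 0.000). P and G share the same x with |PG| = 48.3 and G on the −y side, so G = (0.000, -48.30). The virtual corner opposite P is at (-50.40, -48.30). A1 meets ZM tangentially, so DM is at right angles to ZM and tangency of A1 to VG means the radius DV is perpendicular to VG, with radius 7.1, so the center D sits 7.1 in from both sides at D = (-43.30, -41.20). That places the tangent points at M = (-50.40, -41.20) on ZM and V = (-43.30, -48.30) on VG. Then cos ∠GMD = MG·MD / (|MG||MD|), giving 8.019°.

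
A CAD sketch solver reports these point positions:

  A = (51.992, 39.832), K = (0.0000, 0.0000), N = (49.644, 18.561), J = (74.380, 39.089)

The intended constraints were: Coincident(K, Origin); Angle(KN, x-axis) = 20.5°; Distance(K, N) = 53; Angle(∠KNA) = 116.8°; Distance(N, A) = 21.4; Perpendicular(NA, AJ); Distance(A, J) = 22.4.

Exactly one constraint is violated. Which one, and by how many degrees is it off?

Perpendicular(NA, AJ) — off by 4.40°.

K = (0.00, 0.00) ✓; KN at 20.50° ✓; |KN| = 53.00 ✓; ∠KNA = 116.8° ✓; |NA| = 21.40 ✓; ∠(NA, AJ) = 85.60° ✗; |AJ| = 22.40 ✓.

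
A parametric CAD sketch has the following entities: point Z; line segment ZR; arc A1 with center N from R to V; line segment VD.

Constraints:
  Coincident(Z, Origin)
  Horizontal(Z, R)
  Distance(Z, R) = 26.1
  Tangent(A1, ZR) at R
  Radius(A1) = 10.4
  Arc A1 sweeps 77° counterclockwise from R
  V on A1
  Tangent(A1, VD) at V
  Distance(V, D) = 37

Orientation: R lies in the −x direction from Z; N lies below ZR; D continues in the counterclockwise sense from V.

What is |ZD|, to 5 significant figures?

62.699

Z is at the origin; Z and R share the same y with |ZR| = 26.1 and R on the −x side, so R = (-26.100, 0.0000). The tangent condition forces NR to be normal to ZR, so N = R + (0, -10.4) = (-26.100, -10.400). On A1, R sits at bearing 90° from N; a 77° counterclockwise sweep puts V at bearing 167°, so V = N + 10.4·(cos 167°, sin 167°) = (-36.233, -8.0605). Tangency of A1 to VD means the radius NV is perpendicular to VD, so VD runs along (−sin 167°, cos 167°); with |VD| = 37.0, D = (-44.557, -44.112). Then |ZD| = |D − Z| = 62.699.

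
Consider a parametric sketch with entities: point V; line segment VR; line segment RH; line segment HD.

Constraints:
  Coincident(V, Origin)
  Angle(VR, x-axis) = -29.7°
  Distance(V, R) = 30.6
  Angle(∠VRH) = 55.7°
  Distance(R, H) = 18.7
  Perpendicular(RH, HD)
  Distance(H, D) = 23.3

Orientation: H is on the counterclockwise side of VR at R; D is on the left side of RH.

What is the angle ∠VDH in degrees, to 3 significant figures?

144°

∠VRH = 55.7°, so RH runs at -29.7° + (180° − 55.7°) = 94.6° from the x-axis; with |RH| = 18.7, H = R + 18.7·(cos 94.6°, sin 94.6°) = (25.1, 3.48). RH is perpendicular to HD; with |HD| = 23.3 on the left of RH, D = H + 23.3·(-0.997, -0.0802) = (1.86, 1.61). Then cos ∠VDH = DV·DH / (|DV||DH|), giving 144°.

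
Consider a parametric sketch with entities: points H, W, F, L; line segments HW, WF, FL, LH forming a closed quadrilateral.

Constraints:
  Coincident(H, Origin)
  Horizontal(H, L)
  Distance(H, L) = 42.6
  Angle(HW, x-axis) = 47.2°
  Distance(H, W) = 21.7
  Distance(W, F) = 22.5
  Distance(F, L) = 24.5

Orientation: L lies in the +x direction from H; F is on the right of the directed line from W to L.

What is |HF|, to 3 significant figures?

19.9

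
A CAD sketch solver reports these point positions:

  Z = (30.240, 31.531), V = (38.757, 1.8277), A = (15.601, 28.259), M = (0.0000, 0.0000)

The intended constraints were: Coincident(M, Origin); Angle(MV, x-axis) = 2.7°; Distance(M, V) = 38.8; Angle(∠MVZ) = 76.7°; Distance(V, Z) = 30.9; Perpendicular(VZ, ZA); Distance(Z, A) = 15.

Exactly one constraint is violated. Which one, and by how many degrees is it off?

Perpendicular(VZ, ZA) — off by 3.40°.

M = (0.00, 0.00) ✓; MV at 2.700° ✓; |MV| = 38.80 ✓; ∠MVZ = 76.70° ✓; |VZ| = 30.90 ✓; ∠(VZ, ZA) = 86.60° ✗; |ZA| = 15.00 ✓.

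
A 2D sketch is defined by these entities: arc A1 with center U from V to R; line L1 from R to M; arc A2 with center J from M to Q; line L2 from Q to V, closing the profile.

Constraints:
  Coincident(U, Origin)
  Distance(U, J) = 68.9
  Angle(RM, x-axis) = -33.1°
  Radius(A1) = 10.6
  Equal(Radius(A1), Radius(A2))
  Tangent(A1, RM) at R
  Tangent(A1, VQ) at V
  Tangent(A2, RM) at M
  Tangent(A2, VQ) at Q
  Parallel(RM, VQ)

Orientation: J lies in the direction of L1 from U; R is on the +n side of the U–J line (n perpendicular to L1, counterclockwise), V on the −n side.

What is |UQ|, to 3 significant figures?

69.7

The slot axis is L1's direction at -33.1°, so u = (cos -33.1°, sin -33.1°) = (0.838, -0.546) and n = (−sin -33.1°, cos -33.1°) = (0.546, 0.838). U is at the origin and J lies 68.9 along u from U, so J = 68.9·u = (57.7, -37.6). Tangency of A1 to both parallel lines with radius 10.6 puts R and V at U ± 10.6·n: R = (5.79, 8.88), V = (-5.79, -8.88). Equal radii place M and Q the same way about J: M = J + 10.6·n = (63.5, -28.7), Q = J − 10.6·n = (51.9, -46.5). Then |UQ| = |Q − U| = 69.7.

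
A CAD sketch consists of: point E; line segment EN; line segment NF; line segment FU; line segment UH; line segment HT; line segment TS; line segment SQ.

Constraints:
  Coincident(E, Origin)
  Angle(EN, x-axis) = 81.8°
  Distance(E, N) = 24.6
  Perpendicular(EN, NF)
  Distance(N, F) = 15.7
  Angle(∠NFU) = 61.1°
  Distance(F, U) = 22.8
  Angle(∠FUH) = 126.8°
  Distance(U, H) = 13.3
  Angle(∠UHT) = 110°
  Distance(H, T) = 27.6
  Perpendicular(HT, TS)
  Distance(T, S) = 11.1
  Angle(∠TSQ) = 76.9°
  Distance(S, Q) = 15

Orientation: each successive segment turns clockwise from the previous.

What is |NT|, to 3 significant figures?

21.6

∠FUH = 126.8° gives UH at 180° from the x-axis; with |UH| = 13.3, H = (-8.00, 3.99). ∠UHT = 110.0° gives HT at 110° from the x-axis; with |HT| = 27.6, T = (-17.3, 30.0). Then |NT| = |T − N| = 21.6.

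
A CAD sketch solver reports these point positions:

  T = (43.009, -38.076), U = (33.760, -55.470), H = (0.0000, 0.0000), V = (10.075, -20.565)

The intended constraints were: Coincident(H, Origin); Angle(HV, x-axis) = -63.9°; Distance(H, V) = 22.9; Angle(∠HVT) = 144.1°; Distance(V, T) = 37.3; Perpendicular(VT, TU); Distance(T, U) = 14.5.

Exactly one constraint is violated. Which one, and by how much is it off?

Distance(T, U) = 14.5 — off by 5.20.

H = (0.00, 0.00) ✓; HV at -63.90° ✓; |HV| = 22.90 ✓; ∠HVT = 144.1° ✓; |VT| = 37.30 ✓; ∠(VT, TU) = 90.00° ✓; |TU| = 19.70 ✗.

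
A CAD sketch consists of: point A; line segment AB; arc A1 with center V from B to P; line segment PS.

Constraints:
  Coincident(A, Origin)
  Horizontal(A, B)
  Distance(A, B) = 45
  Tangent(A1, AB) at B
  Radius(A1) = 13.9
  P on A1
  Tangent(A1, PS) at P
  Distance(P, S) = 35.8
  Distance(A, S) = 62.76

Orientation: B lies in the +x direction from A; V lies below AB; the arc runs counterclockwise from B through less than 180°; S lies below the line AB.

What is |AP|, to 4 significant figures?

35.01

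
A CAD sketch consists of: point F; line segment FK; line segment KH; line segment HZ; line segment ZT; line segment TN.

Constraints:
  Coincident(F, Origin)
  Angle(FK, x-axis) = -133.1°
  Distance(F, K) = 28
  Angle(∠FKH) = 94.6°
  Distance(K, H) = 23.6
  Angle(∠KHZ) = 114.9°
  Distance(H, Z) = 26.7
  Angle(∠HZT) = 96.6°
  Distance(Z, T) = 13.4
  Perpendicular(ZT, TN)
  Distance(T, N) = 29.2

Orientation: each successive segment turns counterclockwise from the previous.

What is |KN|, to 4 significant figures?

10.32

F is at the origin; FK runs at -133.1° with length 28.0, so K = (-19.13, -20.44). ∠FKH = 94.6° gives KH at -47.70° from the x-axis; with |KH| = 23.6, H = (-3.249, -37.90). ∠KHZ = 114.9° gives HZ at 17.40° from the x-axis; with |HZ| = 26.7, Z = (22.23, -29.92). ∠HZT = 96.6° gives ZT at 100.8° from the x-axis; with |ZT| = 13.4, T = (19.72, -16.75). ZT is perpendicular to TN, so TN runs at -169.2°; with |TN| = 29.2, N = (-8.964, -22.22). Then |KN| = |N − K| = 10.32.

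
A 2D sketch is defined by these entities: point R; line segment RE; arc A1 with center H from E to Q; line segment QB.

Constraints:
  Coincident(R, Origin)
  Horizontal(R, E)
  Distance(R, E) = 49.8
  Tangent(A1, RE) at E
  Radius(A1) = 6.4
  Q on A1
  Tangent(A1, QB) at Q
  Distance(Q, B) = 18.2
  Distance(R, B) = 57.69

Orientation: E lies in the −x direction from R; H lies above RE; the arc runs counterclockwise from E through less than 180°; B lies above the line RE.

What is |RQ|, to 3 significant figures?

44.9

Checks: |HQ| = 6.400 ✓; ∠(HQ, QB) = 90.00° ✓; |QB| = 18.20 ✓; |RB| = 57.69 ✓.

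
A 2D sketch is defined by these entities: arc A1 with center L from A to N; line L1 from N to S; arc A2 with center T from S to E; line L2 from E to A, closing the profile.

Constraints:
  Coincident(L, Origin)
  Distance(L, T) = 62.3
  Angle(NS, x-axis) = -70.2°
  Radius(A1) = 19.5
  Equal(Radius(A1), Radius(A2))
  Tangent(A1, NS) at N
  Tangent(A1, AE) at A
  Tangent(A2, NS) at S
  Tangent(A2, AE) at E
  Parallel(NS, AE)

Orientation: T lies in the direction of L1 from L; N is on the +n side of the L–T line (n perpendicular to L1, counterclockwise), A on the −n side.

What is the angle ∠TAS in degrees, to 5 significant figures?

14.666°

Tangency of A1 to both parallel lines with radius 19.5 puts N and A at L ± 19.5·n: N = (18.347, 6.6054), A = (-18.347, -6.6054). Equal radii place S and E the same way about T: S = T + 19.5·n = (39.451, -52.011), E = T − 19.5·n = (2.7562, -65.222). Then cos ∠TAS = AT·AS / (|AT||AS|), giving 14.666°.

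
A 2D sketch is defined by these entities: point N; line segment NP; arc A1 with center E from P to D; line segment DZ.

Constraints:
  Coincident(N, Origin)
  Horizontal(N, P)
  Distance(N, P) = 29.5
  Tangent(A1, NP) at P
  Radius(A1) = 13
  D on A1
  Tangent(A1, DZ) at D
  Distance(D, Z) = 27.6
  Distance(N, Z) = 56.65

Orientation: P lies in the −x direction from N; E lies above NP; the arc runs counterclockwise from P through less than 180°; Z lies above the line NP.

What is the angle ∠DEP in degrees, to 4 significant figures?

130.5°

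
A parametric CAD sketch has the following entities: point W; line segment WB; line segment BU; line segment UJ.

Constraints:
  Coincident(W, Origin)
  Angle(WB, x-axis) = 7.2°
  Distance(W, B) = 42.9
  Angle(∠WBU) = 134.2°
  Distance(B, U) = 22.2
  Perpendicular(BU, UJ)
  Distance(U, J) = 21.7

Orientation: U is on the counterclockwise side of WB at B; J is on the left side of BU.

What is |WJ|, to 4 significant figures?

52.89

∠WBU = 134.2°, so BU runs at 7.2° + (180° − 134.2°) = 53.00° from the x-axis; with |BU| = 22.2, U = B + 22.2·(cos 53.00°, sin 53.00°) = (55.92, 23.11). BU ⟂ UJ; with |UJ| = 21.7 on the left of BU, J = U + 21.7·(-0.7986, 0.6018) = (38.59, 36.17). Then |WJ| = |J − W| = 52.89.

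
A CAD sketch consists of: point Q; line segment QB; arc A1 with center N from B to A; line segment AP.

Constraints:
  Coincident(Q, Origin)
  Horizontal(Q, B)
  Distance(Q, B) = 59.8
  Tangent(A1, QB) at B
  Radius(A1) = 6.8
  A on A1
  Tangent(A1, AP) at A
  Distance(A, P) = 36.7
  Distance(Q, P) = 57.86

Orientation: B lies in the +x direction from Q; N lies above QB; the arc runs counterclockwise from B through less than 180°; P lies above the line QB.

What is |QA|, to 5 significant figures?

66.034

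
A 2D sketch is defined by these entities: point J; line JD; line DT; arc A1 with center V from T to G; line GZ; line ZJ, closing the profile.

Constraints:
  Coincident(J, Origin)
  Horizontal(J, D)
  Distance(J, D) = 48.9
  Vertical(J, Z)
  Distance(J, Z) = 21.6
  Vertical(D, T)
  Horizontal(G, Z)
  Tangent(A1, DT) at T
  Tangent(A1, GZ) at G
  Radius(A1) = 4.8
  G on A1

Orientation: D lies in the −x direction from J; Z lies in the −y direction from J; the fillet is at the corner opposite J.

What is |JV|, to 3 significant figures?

47.2

J is at the origin; J and D share the same y with |JD| = 48.9 and D on the −x side, so D = (-48.9, 0.00). J and Z share the same x with |JZ| = 21.6 and Z on the −y side, so Z = (0.00, -21.6). The virtual corner opposite J is at (-48.9, -21.6). Since A1 is tangent to DT there, VT ⟂ DT and A1 meets GZ tangentially, so VG is at right angles to GZ, with radius 4.8, so the center V sits 4.8 in from both sides at V = (-44.1, -16.8). Then |JV| = |V − J| = 47.2.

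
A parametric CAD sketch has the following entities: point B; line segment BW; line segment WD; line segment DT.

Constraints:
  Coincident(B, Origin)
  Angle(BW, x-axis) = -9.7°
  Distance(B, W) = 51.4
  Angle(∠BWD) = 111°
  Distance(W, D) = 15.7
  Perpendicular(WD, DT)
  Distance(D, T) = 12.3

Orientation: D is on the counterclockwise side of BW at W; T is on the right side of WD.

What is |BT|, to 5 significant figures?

69.272

B is at the origin; BW runs at -9.7° with length 51.4, so W = 51.4·(cos -9.7°, sin -9.7°) = (50.665, -8.6604). ∠BWD = 111.0°, so WD runs at -9.7° + (180° − 111.0°) = 59.300° from the x-axis; with |WD| = 15.7, D = W + 15.7·(cos 59.300°, sin 59.300°) = (58.681, 4.8393). The perpendicularity gives DT at right angles to WD; with |DT| = 12.3 on the right of WD, T = D + 12.3·(0.85985, -0.51054) = (69.257, -1.4404). Then |BT| = |T − B| = 69.272.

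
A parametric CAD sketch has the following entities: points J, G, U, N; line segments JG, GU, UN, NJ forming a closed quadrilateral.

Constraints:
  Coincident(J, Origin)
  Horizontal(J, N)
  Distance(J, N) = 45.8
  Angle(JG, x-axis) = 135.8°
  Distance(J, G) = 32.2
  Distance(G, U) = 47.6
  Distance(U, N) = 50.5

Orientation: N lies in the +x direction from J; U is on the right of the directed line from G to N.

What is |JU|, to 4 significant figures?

19.60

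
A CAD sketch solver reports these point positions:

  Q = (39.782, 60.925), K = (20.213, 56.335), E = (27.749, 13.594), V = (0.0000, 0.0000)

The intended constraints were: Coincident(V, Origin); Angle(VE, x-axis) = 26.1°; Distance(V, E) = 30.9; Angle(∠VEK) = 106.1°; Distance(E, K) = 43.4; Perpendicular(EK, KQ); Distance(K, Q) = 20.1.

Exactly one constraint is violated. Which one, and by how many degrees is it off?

Perpendicular(EK, KQ) — off by 3.20°.

V = (0.00, 0.00) ✓; VE at 26.10° ✓; |VE| = 30.90 ✓; ∠VEK = 106.1° ✓; |EK| = 43.40 ✓; ∠(EK, KQ) = 86.80° ✗; |KQ| = 20.10 ✓.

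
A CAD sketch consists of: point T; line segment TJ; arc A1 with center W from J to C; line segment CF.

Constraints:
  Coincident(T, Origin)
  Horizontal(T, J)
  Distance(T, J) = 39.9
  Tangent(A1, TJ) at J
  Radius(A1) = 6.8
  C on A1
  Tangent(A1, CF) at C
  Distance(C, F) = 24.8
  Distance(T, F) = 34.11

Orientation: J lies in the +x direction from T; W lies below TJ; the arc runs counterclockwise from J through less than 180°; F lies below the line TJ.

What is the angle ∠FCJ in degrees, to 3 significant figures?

149°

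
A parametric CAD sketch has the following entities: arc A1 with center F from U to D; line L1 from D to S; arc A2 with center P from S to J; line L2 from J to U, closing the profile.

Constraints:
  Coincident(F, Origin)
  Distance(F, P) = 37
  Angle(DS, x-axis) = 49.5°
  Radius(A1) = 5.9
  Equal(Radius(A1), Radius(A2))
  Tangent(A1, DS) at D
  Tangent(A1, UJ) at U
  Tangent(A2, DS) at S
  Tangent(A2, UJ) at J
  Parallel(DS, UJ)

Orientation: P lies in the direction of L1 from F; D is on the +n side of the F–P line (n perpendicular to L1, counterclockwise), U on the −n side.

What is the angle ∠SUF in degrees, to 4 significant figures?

72.31°

Tangency of A1 to both parallel lines with radius 5.9 puts D and U at F ± 5.9·n: D = (-4.486, 3.832), U = (4.486, -3.832). Equal radii place S and J the same way about P: S = P + 5.9·n = (19.54, 31.97), J = P − 5.9·n = (28.52, 24.30). Then cos ∠SUF = US·UF / (|US||UF|), giving 72.31°.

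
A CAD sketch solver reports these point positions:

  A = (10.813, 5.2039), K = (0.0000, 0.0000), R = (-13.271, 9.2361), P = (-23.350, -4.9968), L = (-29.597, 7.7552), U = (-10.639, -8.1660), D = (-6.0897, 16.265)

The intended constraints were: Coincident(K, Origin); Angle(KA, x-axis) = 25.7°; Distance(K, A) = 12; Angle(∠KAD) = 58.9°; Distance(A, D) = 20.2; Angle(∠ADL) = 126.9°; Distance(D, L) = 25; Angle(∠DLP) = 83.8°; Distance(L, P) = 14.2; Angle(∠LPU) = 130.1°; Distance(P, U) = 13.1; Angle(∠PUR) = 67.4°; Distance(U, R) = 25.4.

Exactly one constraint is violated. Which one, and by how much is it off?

Distance(U, R) = 25.4 — off by 7.80.

K = (0.00, 0.00) ✓; KA at 25.70° ✓; |KA| = 12.00 ✓; ∠KAD = 58.90° ✓; |AD| = 20.20 ✓; ∠ADL = 126.9° ✓; |DL| = 25.00 ✓; ∠DLP = 83.80° ✓; |LP| = 14.20 ✓; ∠LPU = 130.1° ✓; |PU| = 13.10 ✓; ∠PUR = 67.40° ✓; |UR| = 17.60 ✗.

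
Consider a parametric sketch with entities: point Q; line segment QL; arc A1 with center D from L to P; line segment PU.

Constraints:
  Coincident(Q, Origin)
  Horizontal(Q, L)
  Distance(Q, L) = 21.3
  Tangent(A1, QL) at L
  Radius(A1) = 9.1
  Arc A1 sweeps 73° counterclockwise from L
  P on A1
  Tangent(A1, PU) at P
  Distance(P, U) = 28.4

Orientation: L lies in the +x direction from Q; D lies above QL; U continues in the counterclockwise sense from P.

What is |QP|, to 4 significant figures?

30.69

Tangency of A1 to QL means the radius DL is perpendicular to QL, so D = L + (0, 9.1) = (21.30, 9.100). On A1, L sits at bearing -90° from D; a 73° counterclockwise sweep puts P at bearing -17°, so P = D + 9.1·(cos -17°, sin -17°) = (30.00, 6.439). Then |QP| = |P − Q| = 30.69.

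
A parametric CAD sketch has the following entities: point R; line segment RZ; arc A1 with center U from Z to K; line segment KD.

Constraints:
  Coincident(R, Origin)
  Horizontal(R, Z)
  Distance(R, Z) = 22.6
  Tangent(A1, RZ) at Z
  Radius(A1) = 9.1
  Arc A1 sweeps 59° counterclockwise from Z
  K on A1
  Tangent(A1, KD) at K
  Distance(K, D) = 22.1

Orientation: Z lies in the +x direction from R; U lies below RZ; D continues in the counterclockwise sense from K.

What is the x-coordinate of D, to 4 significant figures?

3.417

R is at the origin; R and Z share the same y with |RZ| = 22.6 and Z on the +x side, so Z = (22.60, 0.000). The tangent condition forces UZ to be normal to RZ, so U = Z + (0, -9.1) = (22.60, -9.100). On A1, Z sits at bearing 90° from U; a 59° counterclockwise sweep puts K at bearing 149°, so K = U + 9.1·(cos 149°, sin 149°) = (14.80, -4.413). Since A1 is tangent to KD there, UK ⟂ KD, so KD runs along (−sin 149°, cos 149°); with |KD| = 22.1, D = (3.417, -23.36). So D.x = 3.417.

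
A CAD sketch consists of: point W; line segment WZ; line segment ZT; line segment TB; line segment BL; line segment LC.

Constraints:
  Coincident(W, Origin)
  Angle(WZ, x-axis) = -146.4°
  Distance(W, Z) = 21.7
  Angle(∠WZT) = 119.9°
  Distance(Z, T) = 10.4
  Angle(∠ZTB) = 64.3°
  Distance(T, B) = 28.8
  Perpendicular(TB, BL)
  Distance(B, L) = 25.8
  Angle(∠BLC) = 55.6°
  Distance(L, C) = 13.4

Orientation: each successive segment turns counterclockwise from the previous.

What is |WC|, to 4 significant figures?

11.11

W is at the origin; WZ runs at -146.4° with length 21.7, so Z = (-18.07, -12.01). ∠WZT = 119.9° gives ZT at -86.30° from the x-axis; with |ZT| = 10.4, T = (-17.40, -22.39). ∠ZTB = 64.3° gives TB at 29.40° from the x-axis; with |TB| = 28.8, B = (7.688, -8.249). TB is perpendicular to BL, so BL runs at 119.4°; with |BL| = 25.8, L = (-4.978, 14.23). ∠BLC = 55.6° gives LC at -116.2° from the x-axis; with |LC| = 13.4, C = (-10.89, 2.205). Then |WC| = |C − W| = 11.11.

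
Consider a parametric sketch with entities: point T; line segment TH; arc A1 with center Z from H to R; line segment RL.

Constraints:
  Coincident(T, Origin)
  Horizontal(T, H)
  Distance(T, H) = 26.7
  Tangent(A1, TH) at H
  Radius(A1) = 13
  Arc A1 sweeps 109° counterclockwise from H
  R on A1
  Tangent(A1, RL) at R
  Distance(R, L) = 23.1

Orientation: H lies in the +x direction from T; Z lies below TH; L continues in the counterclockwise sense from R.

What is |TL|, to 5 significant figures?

44.807

T is at the origin; TH is horizontal with |TH| = 26.7 and H on the +x side, so H = (26.700, 0.0000). Since A1 is tangent to TH there, ZH ⟂ TH, so Z = H + (0, -13) = (26.700, -13.000). On A1, H sits at bearing 90° from Z; a 109° counterclockwise sweep puts R at bearing 199°, so R = Z + 13.0·(cos 199°, sin 199°) = (14.408, -17.232). Tangency of A1 to RL means the radius ZR is perpendicular to RL, so RL runs along (−sin 199°, cos 199°); with |RL| = 23.1, L = (21.929, -39.074). Then |TL| = |L − T| = 44.807.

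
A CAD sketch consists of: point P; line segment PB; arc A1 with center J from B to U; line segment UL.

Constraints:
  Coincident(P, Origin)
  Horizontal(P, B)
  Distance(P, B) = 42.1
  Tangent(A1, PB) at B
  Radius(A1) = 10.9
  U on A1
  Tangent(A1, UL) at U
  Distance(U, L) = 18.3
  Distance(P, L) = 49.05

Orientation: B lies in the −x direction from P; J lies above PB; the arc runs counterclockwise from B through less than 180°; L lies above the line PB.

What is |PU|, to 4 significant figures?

34.81

Checks: |JU| = 10.90 ✓; ∠(JU, UL) = 90.00° ✓; |UL| = 18.30 ✓; |PL| = 49.05 ✓.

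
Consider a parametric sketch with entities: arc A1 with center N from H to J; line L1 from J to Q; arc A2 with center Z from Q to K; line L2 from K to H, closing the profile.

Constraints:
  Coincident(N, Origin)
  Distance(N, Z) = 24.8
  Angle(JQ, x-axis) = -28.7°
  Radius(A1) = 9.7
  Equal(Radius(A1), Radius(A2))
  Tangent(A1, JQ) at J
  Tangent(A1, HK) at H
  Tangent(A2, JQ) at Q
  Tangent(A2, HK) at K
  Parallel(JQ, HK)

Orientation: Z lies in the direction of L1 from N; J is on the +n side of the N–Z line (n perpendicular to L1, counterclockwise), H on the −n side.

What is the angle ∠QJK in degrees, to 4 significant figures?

38.03°

The slot axis is L1's direction at -28.7°, so u = (cos -28.7°, sin -28.7°) = (0.8771, -0.4802) and n = (−sin -28.7°, cos -28.7°) = (0.4802, 0.8771). N is at the origin and Z lies 24.8 along u from N, so Z = 24.8·u = (21.75, -11.91). Tangency of A1 to both parallel lines with radius 9.7 puts J and H at N ± 9.7·n: J = (4.658, 8.508), H = (-4.658, -8.508). Equal radii place Q and K the same way about Z: Q = Z + 9.7·n = (26.41, -3.401), K = Z − 9.7·n = (17.10, -20.42). Then cos ∠QJK = JQ·JK / (|JQ||JK|), giving 38.03°.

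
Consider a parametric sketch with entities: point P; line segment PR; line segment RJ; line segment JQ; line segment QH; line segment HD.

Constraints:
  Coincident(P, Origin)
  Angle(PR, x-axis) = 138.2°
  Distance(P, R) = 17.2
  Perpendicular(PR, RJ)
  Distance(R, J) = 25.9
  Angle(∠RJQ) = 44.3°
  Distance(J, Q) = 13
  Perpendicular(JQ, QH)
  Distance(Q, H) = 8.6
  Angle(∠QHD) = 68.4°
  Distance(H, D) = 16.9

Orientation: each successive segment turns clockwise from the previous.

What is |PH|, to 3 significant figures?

17.8

P is at the origin; PR runs at 138.2° with length 17.2, so R = (-12.8, 11.5). PR is perpendicular to RJ, so RJ runs at 48.2°; with |RJ| = 25.9, J = (4.44, 30.8). ∠RJQ = 44.3° gives JQ at -87.5° from the x-axis; with |JQ| = 13.0, Q = (5.01, 17.8). JQ ⟂ QH, so QH runs at -178°; with |QH| = 8.6, H = (-3.58, 17.4). Then |PH| = |H − P| = 17.8.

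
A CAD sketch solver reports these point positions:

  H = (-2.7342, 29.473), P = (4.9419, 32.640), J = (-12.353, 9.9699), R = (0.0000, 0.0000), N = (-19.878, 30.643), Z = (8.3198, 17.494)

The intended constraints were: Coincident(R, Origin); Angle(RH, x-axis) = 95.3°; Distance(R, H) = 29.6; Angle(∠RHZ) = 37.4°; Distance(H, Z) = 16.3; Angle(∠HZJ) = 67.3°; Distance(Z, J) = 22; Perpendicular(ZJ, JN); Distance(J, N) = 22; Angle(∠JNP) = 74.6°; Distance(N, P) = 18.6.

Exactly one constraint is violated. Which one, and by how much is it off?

Distance(N, P) = 18.6 — off by 6.30.

R = (0.00, 0.00) ✓; RH at 95.30° ✓; |RH| = 29.60 ✓; ∠RHZ = 37.40° ✓; |HZ| = 16.30 ✓; ∠HZJ = 67.30° ✓; |ZJ| = 22.00 ✓; ∠(ZJ, JN) = 90.00° ✓; |JN| = 22.00 ✓; ∠JNP = 74.60° ✓; |NP| = 24.90 ✗.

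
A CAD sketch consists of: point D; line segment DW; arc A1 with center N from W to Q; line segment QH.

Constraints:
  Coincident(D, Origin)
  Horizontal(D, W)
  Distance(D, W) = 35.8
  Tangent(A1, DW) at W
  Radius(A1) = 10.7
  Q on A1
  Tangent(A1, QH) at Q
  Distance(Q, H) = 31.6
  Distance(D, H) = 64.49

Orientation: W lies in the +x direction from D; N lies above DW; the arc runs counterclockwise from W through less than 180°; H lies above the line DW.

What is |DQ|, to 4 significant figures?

47.41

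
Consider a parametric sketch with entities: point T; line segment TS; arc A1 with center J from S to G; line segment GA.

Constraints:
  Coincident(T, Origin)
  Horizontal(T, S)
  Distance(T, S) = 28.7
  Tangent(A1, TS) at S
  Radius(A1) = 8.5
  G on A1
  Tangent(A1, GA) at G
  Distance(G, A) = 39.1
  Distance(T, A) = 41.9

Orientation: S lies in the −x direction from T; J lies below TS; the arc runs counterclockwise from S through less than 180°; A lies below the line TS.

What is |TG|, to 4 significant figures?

37.52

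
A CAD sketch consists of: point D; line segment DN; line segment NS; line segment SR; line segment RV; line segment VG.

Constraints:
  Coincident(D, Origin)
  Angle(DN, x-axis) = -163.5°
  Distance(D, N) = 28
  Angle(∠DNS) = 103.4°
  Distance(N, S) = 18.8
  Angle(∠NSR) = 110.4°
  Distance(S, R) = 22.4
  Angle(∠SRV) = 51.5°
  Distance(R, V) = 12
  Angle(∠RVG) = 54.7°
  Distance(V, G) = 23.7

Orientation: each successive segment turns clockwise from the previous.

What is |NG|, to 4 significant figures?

34.37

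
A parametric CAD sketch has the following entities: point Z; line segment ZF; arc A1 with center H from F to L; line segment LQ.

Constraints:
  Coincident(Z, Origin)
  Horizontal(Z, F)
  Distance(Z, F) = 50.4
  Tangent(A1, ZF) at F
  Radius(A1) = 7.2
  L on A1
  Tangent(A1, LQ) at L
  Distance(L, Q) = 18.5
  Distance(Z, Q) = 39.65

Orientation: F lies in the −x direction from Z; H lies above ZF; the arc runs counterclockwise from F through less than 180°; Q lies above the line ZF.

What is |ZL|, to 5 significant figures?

44.380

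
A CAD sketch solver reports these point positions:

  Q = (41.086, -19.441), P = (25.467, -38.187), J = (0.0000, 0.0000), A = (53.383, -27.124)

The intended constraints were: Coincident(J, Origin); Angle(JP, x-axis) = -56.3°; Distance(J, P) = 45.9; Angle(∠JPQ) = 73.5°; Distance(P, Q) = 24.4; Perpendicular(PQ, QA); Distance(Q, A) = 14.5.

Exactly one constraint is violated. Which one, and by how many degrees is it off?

Perpendicular(PQ, QA) — off by 7.80°.

J = (0.00, 0.00) ✓; JP at -56.30° ✓; |JP| = 45.90 ✓; ∠JPQ = 73.50° ✓; |PQ| = 24.40 ✓; ∠(PQ, QA) = 82.20° ✗; |QA| = 14.50 ✓.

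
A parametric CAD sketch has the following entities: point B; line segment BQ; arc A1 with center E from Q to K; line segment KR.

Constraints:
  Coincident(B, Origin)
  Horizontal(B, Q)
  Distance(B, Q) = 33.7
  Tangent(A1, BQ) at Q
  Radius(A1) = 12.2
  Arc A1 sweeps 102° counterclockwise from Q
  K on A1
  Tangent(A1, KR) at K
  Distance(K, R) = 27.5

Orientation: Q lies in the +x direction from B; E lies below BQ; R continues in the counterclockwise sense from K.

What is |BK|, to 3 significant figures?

26.3

B is at the origin; BQ is horizontal with |BQ| = 33.7 and Q on the +x side, so Q = (33.7, 0.00). Tangency of A1 to BQ means the radius EQ is perpendicular to BQ, so E = Q + (0, -12.2) = (33.7, -12.2). On A1, Q sits at bearing 90° from E; a 102° counterclockwise sweep puts K at bearing 192°, so K = E + 12.2·(cos 192°, sin 192°) = (21.8, -14.7). Then |BK| = |K − B| = 26.3.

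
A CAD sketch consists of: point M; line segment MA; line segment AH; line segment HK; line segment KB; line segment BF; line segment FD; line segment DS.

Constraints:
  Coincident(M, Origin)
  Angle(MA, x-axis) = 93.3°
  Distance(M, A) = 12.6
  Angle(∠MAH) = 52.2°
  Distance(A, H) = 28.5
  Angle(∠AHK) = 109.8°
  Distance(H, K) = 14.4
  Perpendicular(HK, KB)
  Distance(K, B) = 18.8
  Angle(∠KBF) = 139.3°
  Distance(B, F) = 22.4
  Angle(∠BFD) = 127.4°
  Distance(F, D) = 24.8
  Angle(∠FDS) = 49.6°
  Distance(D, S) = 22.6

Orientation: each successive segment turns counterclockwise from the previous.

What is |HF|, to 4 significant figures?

35.78

M is at the origin; MA runs at 93.3° with length 12.6, so A = (-0.7253, 12.58). ∠MAH = 52.2° gives AH at -138.9° from the x-axis; with |AH| = 28.5, H = (-22.20, -6.156). ∠AHK = 109.8° gives HK at -68.70° from the x-axis; with |HK| = 14.4, K = (-16.97, -19.57). HK ⟂ KB, so KB runs at 21.30°; with |KB| = 18.8, B = (0.5447, -12.74). ∠KBF = 139.3° gives BF at 62.00° from the x-axis; with |BF| = 22.4, F = (11.06, 7.035). Then |HF| = |F − H| = 35.78.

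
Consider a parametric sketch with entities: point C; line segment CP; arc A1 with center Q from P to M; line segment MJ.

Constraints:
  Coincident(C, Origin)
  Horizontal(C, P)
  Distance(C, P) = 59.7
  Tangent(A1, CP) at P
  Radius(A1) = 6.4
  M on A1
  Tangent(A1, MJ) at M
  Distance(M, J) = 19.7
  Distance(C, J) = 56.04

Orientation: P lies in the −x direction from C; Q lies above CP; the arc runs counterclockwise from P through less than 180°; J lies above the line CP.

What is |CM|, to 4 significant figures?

53.65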